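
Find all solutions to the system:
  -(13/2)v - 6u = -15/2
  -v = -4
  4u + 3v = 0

Row-reduce:
R1 ← R1 / (-6).
R3 ← R3 − 4·R1.
R2 ← R2 / (-1).
R1 ← R1 − 13/12·R2.
R3 ← R3 + 4/3·R2.
Row 3 reduces to 0 = 1/3, a contradiction. The system is inconsistent.

no solution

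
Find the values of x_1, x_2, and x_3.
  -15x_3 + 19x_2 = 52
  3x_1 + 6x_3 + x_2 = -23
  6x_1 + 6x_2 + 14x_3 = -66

Row-reduce the augmented matrix:
Swap R1 and R2.
R1 ← R1 / (3).
R3 ← R3 − 6·R1.
R2 ← R2 / (19).
R1 ← R1 − 1/3·R2.
R3 ← R3 − 4·R2.
R3 ← R3 / (98/19).
R1 ← R1 − 43/19·R3.
R2 ← R2 + 15/19·R3.
Reading off the reduced rows gives x_1 = 5, x_2 = -2, x_3 = -6.

x_1 = 5, x_2 = -2, x_3 = -6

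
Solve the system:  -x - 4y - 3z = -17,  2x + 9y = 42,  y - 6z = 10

Row-reduce:
R1 ← R1 / (-1).
R2 ← R2 − 2·R1.
R1 ← R1 − 4·R2.
R3 ← R3 − 1·R2.
Row 3 reduces to 0 = 2, a contradiction. The system is inconsistent.

no solution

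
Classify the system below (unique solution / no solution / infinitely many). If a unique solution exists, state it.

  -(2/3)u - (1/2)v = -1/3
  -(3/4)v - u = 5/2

Row-reduce:
R1 ← R1 / (-2/3).
R2 ← R2 + 1·R1.
Row 2 reduces to 0 = 3, a contradiction. The system is inconsistent.

no solution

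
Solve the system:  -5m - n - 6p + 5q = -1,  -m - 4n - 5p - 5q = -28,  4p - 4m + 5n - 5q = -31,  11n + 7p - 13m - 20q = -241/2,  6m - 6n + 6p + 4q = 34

Row-reduce:
R1 ← R1 / (-5).
R2 ← R2 + 1·R1.
R3 ← R3 + 4·R1.
R4 ← R4 + 13·R1.
R5 ← R5 − 6·R1.
R2 ← R2 / (-19/5).
R1 ← R1 − 1/5·R2.
R3 ← R3 − 29/5·R2.
R4 ← R4 − 68/5·R2.
R5 ← R5 + 36/5·R2.
R3 ← R3 / (3).
R1 ← R1 − 1·R3.
R2 ← R2 − 1·R3.
R4 ← R4 − 9·R3.
R5 ← R5 − 6·R3.
Swap R4 and R5.
R4 ← R4 / (1096/19).
R1 ← R1 − 90/19·R4.
R2 ← R2 − 145/19·R4.
R3 ← R3 + 115/19·R4.
Row 5 reduces to 0 = 1/2, a contradiction. The system is inconsistent.

no solution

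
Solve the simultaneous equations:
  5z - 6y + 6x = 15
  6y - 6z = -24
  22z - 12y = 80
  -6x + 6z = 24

Row-reduce:
R1 ← R1 / (6).
R4 ← R4 + 6·R1.
R2 ← R2 / (6).
R1 ← R1 + 1·R2.
R3 ← R3 + 12·R2.
R4 ← R4 + 6·R2.
R3 ← R3 / (10).
R1 ← R1 + 1/6·R3.
R2 ← R2 + 1·R3.
R4 ← R4 − 5·R3.
Row 4 reduces to 0 = -1, a contradiction. The system is inconsistent.

no solution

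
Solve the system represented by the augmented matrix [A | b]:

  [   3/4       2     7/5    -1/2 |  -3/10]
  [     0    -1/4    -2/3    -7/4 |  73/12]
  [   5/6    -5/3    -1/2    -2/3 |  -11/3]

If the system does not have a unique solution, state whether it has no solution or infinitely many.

infinitely many solutions

Row-reduce:
R1 ← R1 / (3/4).
R3 ← R3 − 5/6·R1.
R2 ← R2 / (-1/4).
R1 ← R1 − 8/3·R2.
R3 ← R3 + 35/9·R2.
R3 ← R3 / (449/54).
R1 ← R1 + 236/45·R3.
R2 ← R2 − 8/3·R3.
Rank is 3 with 4 unknowns, leaving x_4 free.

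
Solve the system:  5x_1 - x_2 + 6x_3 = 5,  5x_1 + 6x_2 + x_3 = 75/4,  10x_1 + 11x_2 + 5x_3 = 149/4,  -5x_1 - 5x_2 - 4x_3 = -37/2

x_1 = 3/5, x_2 = 5/2, x_3 = 3/4

Row-reduce the augmented matrix:
R1 ← R1 / (5).
R2 ← R2 − 5·R1.
R3 ← R3 − 10·R1.
R4 ← R4 + 5·R1.
R2 ← R2 / (7).
R1 ← R1 + 1/5·R2.
R3 ← R3 − 13·R2.
R4 ← R4 + 6·R2.
R3 ← R3 / (16/7).
R1 ← R1 − 37/35·R3.
R2 ← R2 + 5/7·R3.
R4 ← R4 + 16/7·R3.
R4 reduces to 0 = 0, so the extra equation is consistent.
Reading off the reduced rows gives x_1 = 3/5, x_2 = 5/2, x_3 = 3/4.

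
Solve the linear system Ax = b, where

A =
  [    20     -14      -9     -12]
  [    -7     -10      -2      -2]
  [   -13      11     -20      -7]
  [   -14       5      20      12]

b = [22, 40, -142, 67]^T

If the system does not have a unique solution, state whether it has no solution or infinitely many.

Row-reduce the augmented matrix:
R1 ← R1 / (20).
R2 ← R2 + 7·R1.
R3 ← R3 + 13·R1.
R4 ← R4 + 14·R1.
R2 ← R2 / (-149/10).
R1 ← R1 + 7/10·R2.
R3 ← R3 − 19/10·R2.
R4 ← R4 + 24/5·R2.
R3 ← R3 / (-7899/298).
R1 ← R1 + 31/149·R3.
R2 ← R2 − 103/298·R3.
R4 ← R4 − 4577/298·R3.
R4 ← R4 / (-27145/7899).
R1 ← R1 + 1472/7899·R4.
R2 ← R2 − 1681/7899·R4.
R3 ← R3 − 4646/7899·R4.
Reading off the reduced rows gives x_1 = 0, x_2 = -5, x_3 = 4, x_4 = 1.

x_1 = 0, x_2 = -5, x_3 = 4, x_4 = 1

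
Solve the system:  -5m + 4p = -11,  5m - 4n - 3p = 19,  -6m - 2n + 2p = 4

m = -1, n = -3, p = -4

Row-reduce the augmented matrix:
R1 ← R1 / (-5).
R2 ← R2 − 5·R1.
R3 ← R3 + 6·R1.
R2 ← R2 / (-4).
R3 ← R3 + 2·R2.
R3 ← R3 / (-33/10).
R1 ← R1 + 4/5·R3.
R2 ← R2 + 1/4·R3.
Reading off the reduced rows gives m = -1, n = -3, p = -4.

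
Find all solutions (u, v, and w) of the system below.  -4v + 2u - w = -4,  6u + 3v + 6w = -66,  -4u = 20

u = -5, v = 0, w = -6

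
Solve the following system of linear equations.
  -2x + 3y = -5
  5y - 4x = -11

x = 4, y = 1

Row-reduce the augmented matrix:
R1 ← R1 / (-2).
R2 ← R2 + 4·R1.
R2 ← R2 / (-1).
R1 ← R1 + 3/2·R2.
Reading off the reduced rows gives x = 4, y = 1.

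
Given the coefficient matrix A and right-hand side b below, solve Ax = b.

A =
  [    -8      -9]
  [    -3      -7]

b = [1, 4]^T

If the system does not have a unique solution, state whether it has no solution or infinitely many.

Row-reduce the augmented matrix:
R1 ← R1 / (-8).
R2 ← R2 + 3·R1.
R2 ← R2 / (-29/8).
R1 ← R1 − 9/8·R2.
Reading off the reduced rows gives x_1 = 1, x_2 = -1.

x_1 = 1, x_2 = -1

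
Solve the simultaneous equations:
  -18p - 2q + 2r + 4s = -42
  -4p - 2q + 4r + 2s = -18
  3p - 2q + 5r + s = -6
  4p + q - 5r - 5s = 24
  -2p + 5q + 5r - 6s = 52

p = 1, q = 5, r = 1, s = -4

Row-reduce the augmented matrix:
R1 ← R1 / (-18).
R2 ← R2 + 4·R1.
R3 ← R3 − 3·R1.
R4 ← R4 − 4·R1.
R5 ← R5 + 2·R1.
R2 ← R2 / (-14/9).
R1 ← R1 − 1/9·R2.
R3 ← R3 + 7/3·R2.
R4 ← R4 − 5/9·R2.
R5 ← R5 − 47/9·R2.
Swap R3 and R4.
R3 ← R3 / (-23/7).
R1 ← R1 − 1/7·R3.
R2 ← R2 + 16/7·R3.
R5 ← R5 − 117/7·R3.
Swap R4 and R5.
R4 ← R4 / (-497/23).
R1 ← R1 + 7/23·R4.
R2 ← R2 − 43/23·R4.
R3 ← R3 − 26/23·R4.
R5 reduces to 0 = 0, so the extra equation is consistent.
Reading off the reduced rows gives p = 1, q = 5, r = 1, s = -4.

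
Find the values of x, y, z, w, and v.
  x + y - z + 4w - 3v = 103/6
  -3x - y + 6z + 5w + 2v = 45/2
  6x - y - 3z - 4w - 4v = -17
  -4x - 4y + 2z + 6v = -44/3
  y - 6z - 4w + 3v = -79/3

Row-reduce the augmented matrix:
R2 ← R2 + 3·R1.
R3 ← R3 − 6·R1.
R4 ← R4 + 4·R1.
R2 ← R2 / (2).
R1 ← R1 − 1·R2.
R3 ← R3 + 7·R2.
R5 ← R5 − 1·R2.
R3 ← R3 / (27/2).
R1 ← R1 + 5/2·R3.
R2 ← R2 − 3/2·R3.
R4 ← R4 + 2·R3.
R5 ← R5 + 15/2·R3.
R4 ← R4 / (62/3).
R1 ← R1 − 4/3·R4.
R2 ← R2 − 5·R4.
R3 ← R3 − 7/3·R4.
R5 ← R5 − 5·R4.
R5 ← R5 / (232/93).
R1 ← R1 + 89/93·R5.
R2 ← R2 + 47/93·R5.
R3 ← R3 − 7/93·R5.
R4 ← R4 + 34/93·R5.
Reading off the reduced rows gives x = -1/2, y = 8/3, z = 2, w = 3, v = -5/3.

x = -1/2, y = 8/3, z = 2, w = 3, v = -5/3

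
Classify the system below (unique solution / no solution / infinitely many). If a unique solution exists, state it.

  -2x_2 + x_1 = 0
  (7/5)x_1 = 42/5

Row-reduce the augmented matrix:
R2 ← R2 − 7/5·R1.
R2 ← R2 / (14/5).
R1 ← R1 + 2·R2.
Reading off the reduced rows gives x_1 = 6, x_2 = 3.

x_1 = 6, x_2 = 3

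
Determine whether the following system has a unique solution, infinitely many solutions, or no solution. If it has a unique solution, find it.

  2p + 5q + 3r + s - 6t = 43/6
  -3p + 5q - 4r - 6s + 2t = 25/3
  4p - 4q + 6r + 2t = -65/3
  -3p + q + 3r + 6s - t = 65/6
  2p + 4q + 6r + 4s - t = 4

p = -1, q = 2, r = -3/2, s = 5/3, t = -1/3

Row-reduce the augmented matrix:
R1 ← R1 / (2).
R2 ← R2 + 3·R1.
R3 ← R3 − 4·R1.
R4 ← R4 + 3·R1.
R5 ← R5 − 2·R1.
R2 ← R2 / (25/2).
R1 ← R1 − 5/2·R2.
R3 ← R3 + 14·R2.
R4 ← R4 − 17/2·R2.
R5 ← R5 + 1·R2.
R3 ← R3 / (14/25).
R1 ← R1 − 7/5·R3.
R2 ← R2 − 1/25·R3.
R4 ← R4 − 179/25·R3.
R5 ← R5 − 76/25·R3.
R4 ← R4 / (704/7).
R1 ← R1 − 19·R4.
R2 ← R2 − 1/7·R4.
R3 ← R3 + 88/7·R4.
R5 ← R5 − 286/7·R4.
R5 ← R5 / (41/8).
R1 ← R1 + 199/176·R5.
R2 ← R2 + 155/176·R5.
R3 ← R3 − 1/2·R5.
R4 ← R4 + 147/176·R5.
Reading off the reduced rows gives p = -1, q = 2, r = -3/2, s = 5/3, t = -1/3.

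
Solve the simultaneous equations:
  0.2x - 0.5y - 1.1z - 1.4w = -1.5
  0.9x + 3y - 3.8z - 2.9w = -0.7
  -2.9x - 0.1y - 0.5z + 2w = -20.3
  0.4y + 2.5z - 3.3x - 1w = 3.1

x = 4, y = 2, z = 5, w = -3

Row-reduce the augmented matrix:
R1 ← R1 / (1/5).
R2 ← R2 − 9/10·R1.
R3 ← R3 + 29/10·R1.
R4 ← R4 + 33/10·R1.
R2 ← R2 / (21/4).
R1 ← R1 + 5/2·R2.
R3 ← R3 + 147/20·R2.
R4 ← R4 + 157/20·R2.
R3 ← R3 / (-371/25).
R1 ← R1 + 104/21·R3.
R2 ← R2 − 23/105·R3.
R4 ← R4 + 14627/1050·R3.
R4 ← R4 / (-982607/155820).
R1 ← R1 + 6719/7791·R4.
R2 ← R2 − 6977/15582·R4.
R3 ← R3 − 677/742·R4.
Reading off the reduced rows gives x = 4, y = 2, z = 5, w = -3.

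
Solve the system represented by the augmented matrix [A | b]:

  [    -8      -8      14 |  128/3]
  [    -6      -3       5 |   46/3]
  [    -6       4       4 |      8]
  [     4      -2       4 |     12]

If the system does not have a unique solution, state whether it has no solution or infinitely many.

Row-reduce the augmented matrix:
R1 ← R1 / (-8).
R2 ← R2 + 6·R1.
R3 ← R3 + 6·R1.
R4 ← R4 − 4·R1.
R2 ← R2 / (3).
R1 ← R1 − 1·R2.
R3 ← R3 − 10·R2.
R4 ← R4 + 6·R2.
R3 ← R3 / (71/6).
R1 ← R1 − 1/12·R3.
R2 ← R2 + 11/6·R3.
R4 reduces to 0 = 0, so the extra equation is consistent.
Reading off the reduced rows gives x_1 = 0, x_2 = -2/3, x_3 = 8/3.

x_1 = 0, x_2 = -2/3, x_3 = 8/3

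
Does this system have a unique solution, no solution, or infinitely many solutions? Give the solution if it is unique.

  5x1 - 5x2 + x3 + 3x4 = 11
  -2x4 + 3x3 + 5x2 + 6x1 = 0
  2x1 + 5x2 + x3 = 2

infinitely many solutions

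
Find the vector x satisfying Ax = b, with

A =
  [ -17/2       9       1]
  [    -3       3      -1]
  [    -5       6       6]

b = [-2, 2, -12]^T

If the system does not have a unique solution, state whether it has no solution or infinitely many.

infinitely many solutions

Row-reduce:
R1 ← R1 / (-17/2).
R2 ← R2 + 3·R1.
R3 ← R3 + 5·R1.
R2 ← R2 / (-3/17).
R1 ← R1 + 18/17·R2.
R3 ← R3 − 12/17·R2.
Rank is 2 with 3 unknowns, leaving x_3 free.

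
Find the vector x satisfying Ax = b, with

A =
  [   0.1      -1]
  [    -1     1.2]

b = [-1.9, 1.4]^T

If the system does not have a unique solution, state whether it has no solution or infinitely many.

x_1 = 1, x_2 = 2

Row-reduce the augmented matrix:
R1 ← R1 / (1/10).
R2 ← R2 + 1·R1.
R2 ← R2 / (-44/5).
R1 ← R1 + 10·R2.
Reading off the reduced rows gives x_1 = 1, x_2 = 2.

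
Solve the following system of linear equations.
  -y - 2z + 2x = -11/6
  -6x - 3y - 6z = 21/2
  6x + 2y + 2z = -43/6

Row-reduce the augmented matrix:
R1 ← R1 / (2).
R2 ← R2 + 6·R1.
R3 ← R3 − 6·R1.
R2 ← R2 / (-6).
R1 ← R1 + 1/2·R2.
R3 ← R3 − 5·R2.
R3 ← R3 / (-2).
R2 ← R2 − 2·R3.
Reading off the reduced rows gives x = -4/3, y = 5/3, z = -5/4.

x = -4/3, y = 5/3, z = -5/4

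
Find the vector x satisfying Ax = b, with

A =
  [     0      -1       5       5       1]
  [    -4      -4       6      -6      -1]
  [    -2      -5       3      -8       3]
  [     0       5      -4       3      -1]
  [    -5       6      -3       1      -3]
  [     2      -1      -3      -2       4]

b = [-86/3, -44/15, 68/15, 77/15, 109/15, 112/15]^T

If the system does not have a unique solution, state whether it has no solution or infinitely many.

Row-reduce the augmented matrix:
Swap R1 and R2.
R1 ← R1 / (-4).
R3 ← R3 + 2·R1.
R5 ← R5 + 5·R1.
R6 ← R6 − 2·R1.
R2 ← R2 / (-1).
R1 ← R1 − 1·R2.
R3 ← R3 + 3·R2.
R4 ← R4 − 5·R2.
R5 ← R5 − 11·R2.
R6 ← R6 + 3·R2.
R3 ← R3 / (-15).
R1 ← R1 − 7/2·R3.
R2 ← R2 + 5·R3.
R4 ← R4 − 21·R3.
R5 ← R5 − 89/2·R3.
R6 ← R6 + 15·R3.
Swap R4 and R5.
R4 ← R4 / (25/6).
R1 ← R1 − 11/6·R4.
R2 ← R2 − 5/3·R4.
R3 ← R3 − 4/3·R4.
R5 ← R5 / (47/10).
R1 ← R1 + 839/250·R5.
R2 ← R2 + 273/50·R5.
R3 ← R3 + 867/250·R5.
R4 ← R4 − 322/125·R5.
R6 reduces to 0 = 0, so the extra equation is consistent.
Reading off the reduced rows gives x_1 = 2/3, x_2 = -1/3, x_3 = -3, x_4 = -12/5, x_5 = -2.

x_1 = 2/3, x_2 = -1/3, x_3 = -3, x_4 = -12/5, x_5 = -2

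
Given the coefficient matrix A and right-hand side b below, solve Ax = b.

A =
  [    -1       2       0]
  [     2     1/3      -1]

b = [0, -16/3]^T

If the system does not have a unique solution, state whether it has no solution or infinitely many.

infinitely many solutions

Row-reduce:
R1 ← R1 / (-1).
R2 ← R2 − 2·R1.
R2 ← R2 / (13/3).
R1 ← R1 + 2·R2.
Rank is 2 with 3 unknowns, leaving x_3 free.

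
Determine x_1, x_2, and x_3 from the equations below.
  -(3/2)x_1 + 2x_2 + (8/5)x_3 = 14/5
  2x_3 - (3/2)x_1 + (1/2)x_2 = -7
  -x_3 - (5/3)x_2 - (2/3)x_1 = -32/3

Row-reduce the augmented matrix:
R1 ← R1 / (-3/2).
R2 ← R2 + 3/2·R1.
R3 ← R3 + 2/3·R1.
R2 ← R2 / (-3/2).
R1 ← R1 + 4/3·R2.
R3 ← R3 + 23/9·R2.
R3 ← R3 / (-323/135).
R1 ← R1 + 64/45·R3.
R2 ← R2 + 4/15·R3.
Reading off the reduced rows gives x_1 = 4, x_2 = 6, x_3 = -2.

x_1 = 4, x_2 = 6, x_3 = -2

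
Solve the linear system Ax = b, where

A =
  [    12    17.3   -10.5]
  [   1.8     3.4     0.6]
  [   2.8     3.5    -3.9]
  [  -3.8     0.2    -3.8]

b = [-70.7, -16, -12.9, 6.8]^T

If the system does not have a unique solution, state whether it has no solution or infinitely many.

x_1 = -1, x_2 = -4, x_3 = -1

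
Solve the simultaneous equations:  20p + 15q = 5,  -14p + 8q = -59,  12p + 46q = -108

p = 5/2, q = -3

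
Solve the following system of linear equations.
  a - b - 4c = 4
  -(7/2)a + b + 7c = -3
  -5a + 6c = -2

no solution

Row-reduce:
R2 ← R2 + 7/2·R1.
R3 ← R3 + 5·R1.
R2 ← R2 / (-5/2).
R1 ← R1 + 1·R2.
R3 ← R3 + 5·R2.
Row 3 reduces to 0 = -4, a contradiction. The system is inconsistent.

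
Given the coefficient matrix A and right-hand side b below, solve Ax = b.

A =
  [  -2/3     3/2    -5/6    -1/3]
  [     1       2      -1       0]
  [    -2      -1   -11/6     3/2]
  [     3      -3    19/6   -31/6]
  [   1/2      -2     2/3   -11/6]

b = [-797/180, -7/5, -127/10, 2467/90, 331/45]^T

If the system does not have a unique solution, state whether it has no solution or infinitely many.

Row-reduce the augmented matrix:
R1 ← R1 / (-2/3).
R2 ← R2 − 1·R1.
R3 ← R3 + 2·R1.
R4 ← R4 − 3·R1.
R5 ← R5 − 1/2·R1.
R2 ← R2 / (17/4).
R1 ← R1 + 9/4·R2.
R3 ← R3 + 11/2·R2.
R4 ← R4 − 15/4·R2.
R5 ← R5 + 7/8·R2.
R3 ← R3 / (-229/102).
R1 ← R1 − 1/17·R3.
R2 ← R2 + 9/17·R3.
R4 ← R4 − 143/102·R3.
R5 ← R5 + 43/102·R3.
R4 ← R4 / (-3482/687).
R1 ← R1 − 65/229·R4.
R2 ← R2 + 127/229·R4.
R3 ← R3 + 189/229·R4.
R5 ← R5 + 1741/687·R4.
R5 reduces to 0 = 0, so the extra equation is consistent.
Reading off the reduced rows gives x_1 = 13/5, x_2 = -1/2, x_3 = 3, x_4 = -5/3.

x_1 = 13/5, x_2 = -1/2, x_3 = 3, x_4 = -5/3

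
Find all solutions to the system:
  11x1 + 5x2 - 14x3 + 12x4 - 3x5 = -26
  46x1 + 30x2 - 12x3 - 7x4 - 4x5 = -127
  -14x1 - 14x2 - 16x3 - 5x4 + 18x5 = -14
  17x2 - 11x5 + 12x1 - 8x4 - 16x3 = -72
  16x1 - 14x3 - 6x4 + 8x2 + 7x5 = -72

no solution

Row-reduce:
R1 ← R1 / (11).
R2 ← R2 − 46·R1.
R3 ← R3 + 14·R1.
R4 ← R4 − 12·R1.
R5 ← R5 − 16·R1.
R2 ← R2 / (100/11).
R1 ← R1 − 5/11·R2.
R3 ← R3 + 84/11·R2.
R4 ← R4 − 127/11·R2.
R5 ← R5 − 8/11·R2.
R3 ← R3 / (132/25).
R1 ← R1 + 18/5·R3.
R2 ← R2 − 128/25·R3.
R4 ← R4 + 1496/25·R3.
R5 ← R5 − 66/25·R3.
R4 ← R4 / (-4517/12).
R1 ← R1 + 959/44·R4.
R2 ← R2 − 4003/132·R4.
R3 ← R3 + 236/33·R4.
Row 5 reduces to 0 = -3/2, a contradiction. The system is inconsistent.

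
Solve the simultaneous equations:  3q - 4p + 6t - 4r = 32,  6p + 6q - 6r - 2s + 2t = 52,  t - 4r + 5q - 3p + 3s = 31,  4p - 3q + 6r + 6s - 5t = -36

infinitely many solutions

Row-reduce:
R1 ← R1 / (-4).
R2 ← R2 − 6·R1.
R3 ← R3 + 3·R1.
R4 ← R4 − 4·R1.
R2 ← R2 / (21/2).
R1 ← R1 + 3/4·R2.
R3 ← R3 − 11/4·R2.
R3 ← R3 / (15/7).
R1 ← R1 − 1/7·R3.
R2 ← R2 + 8/7·R3.
R4 ← R4 − 2·R3.
R4 ← R4 / (122/45).
R1 ← R1 + 17/45·R4.
R2 ← R2 − 76/45·R4.
R3 ← R3 − 74/45·R4.
Rank is 4 with 5 unknowns, leaving t free.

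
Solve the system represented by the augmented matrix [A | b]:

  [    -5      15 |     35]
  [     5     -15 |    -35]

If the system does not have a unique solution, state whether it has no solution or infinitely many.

Row-reduce:
R1 ← R1 / (-5).
R2 ← R2 − 5·R1.
Rank is 1 with 2 unknowns, leaving x_2 free.

infinitely many solutions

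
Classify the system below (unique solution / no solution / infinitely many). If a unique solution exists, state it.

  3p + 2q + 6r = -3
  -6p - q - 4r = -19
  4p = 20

p = 5, q = -3, r = -2

Row-reduce the augmented matrix:
R1 ← R1 / (3).
R2 ← R2 + 6·R1.
R3 ← R3 − 4·R1.
R2 ← R2 / (3).
R1 ← R1 − 2/3·R2.
R3 ← R3 + 8/3·R2.
R3 ← R3 / (-8/9).
R1 ← R1 − 2/9·R3.
R2 ← R2 − 8/3·R3.
Reading off the reduced rows gives p = 5, q = -3, r = -2.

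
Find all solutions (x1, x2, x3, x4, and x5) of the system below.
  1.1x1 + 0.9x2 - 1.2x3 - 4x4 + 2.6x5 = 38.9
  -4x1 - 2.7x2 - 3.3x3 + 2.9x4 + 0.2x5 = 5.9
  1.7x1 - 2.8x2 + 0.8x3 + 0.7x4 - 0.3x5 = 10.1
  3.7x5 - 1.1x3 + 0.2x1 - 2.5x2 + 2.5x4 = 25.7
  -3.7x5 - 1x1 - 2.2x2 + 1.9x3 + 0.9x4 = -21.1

Row-reduce the augmented matrix:
R1 ← R1 / (11/10).
R2 ← R2 + 4·R1.
R3 ← R3 − 17/10·R1.
R4 ← R4 − 1/5·R1.
R5 ← R5 + 1·R1.
R2 ← R2 / (63/110).
R1 ← R1 − 9/11·R2.
R3 ← R3 + 461/110·R2.
R4 ← R4 + 293/110·R2.
R5 ← R5 + 76/55·R2.
R3 ← R3 / (-11219/210).
R1 ← R1 − 69/7·R3.
R2 ← R2 + 281/21·R3.
R4 ← R4 + 767/21·R3.
R5 ← R5 + 3713/210·R3.
R4 ← R4 / (11306/4315).
R1 ← R1 + 16303/11219·R4.
R2 ← R2 + 8003/11219·R4.
R3 ← R3 − 16450/11219·R4.
R5 ← R5 + 110135/22438·R4.
R5 ← R5 / (15336783/2939560).
R1 ← R1 − 691583/293956·R5.
R2 ← R2 − 294379/293956·R5.
R3 ← R3 + 411323/146978·R5.
R4 ← R4 − 24011/22612·R5.
Reading off the reduced rows gives x1 = 1, x2 = -6, x3 = -3, x4 = -6, x5 = 6.

x1 = 1, x2 = -6, x3 = -3, x4 = -6, x5 = 6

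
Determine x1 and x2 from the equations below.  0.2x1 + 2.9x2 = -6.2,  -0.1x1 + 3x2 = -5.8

Row-reduce the augmented matrix:
R1 ← R1 / (1/5).
R2 ← R2 + 1/10·R1.
R2 ← R2 / (89/20).
R1 ← R1 − 29/2·R2.
Reading off the reduced rows gives x1 = -2, x2 = -2.

x1 = -2, x2 = -2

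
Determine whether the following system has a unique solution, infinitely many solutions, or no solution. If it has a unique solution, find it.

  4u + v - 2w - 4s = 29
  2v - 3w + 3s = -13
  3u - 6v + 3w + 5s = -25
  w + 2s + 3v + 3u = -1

u = 2, v = 1, w = 0, s = -5

Row-reduce the augmented matrix:
R1 ← R1 / (4).
R3 ← R3 − 3·R1.
R4 ← R4 − 3·R1.
R2 ← R2 / (2).
R1 ← R1 − 1/4·R2.
R3 ← R3 + 27/4·R2.
R4 ← R4 − 9/4·R2.
R3 ← R3 / (-45/8).
R1 ← R1 + 1/8·R3.
R2 ← R2 + 3/2·R3.
R4 ← R4 − 47/8·R3.
R4 ← R4 / (185/9).
R1 ← R1 + 16/9·R4.
R2 ← R2 + 10/3·R4.
R3 ← R3 + 29/9·R4.
Reading off the reduced rows gives u = 2, v = 1, w = 0, s = -5.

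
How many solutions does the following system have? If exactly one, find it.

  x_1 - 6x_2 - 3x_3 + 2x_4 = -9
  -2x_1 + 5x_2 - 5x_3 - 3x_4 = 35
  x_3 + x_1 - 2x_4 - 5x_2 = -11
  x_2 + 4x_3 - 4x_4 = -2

infinitely many solutions

Row-reduce:
R2 ← R2 + 2·R1.
R3 ← R3 − 1·R1.
R2 ← R2 / (-7).
R1 ← R1 + 6·R2.
R3 ← R3 − 1·R2.
R4 ← R4 − 1·R2.
R3 ← R3 / (17/7).
R1 ← R1 − 45/7·R3.
R2 ← R2 − 11/7·R3.
R4 ← R4 − 17/7·R3.
Rank is 3 with 4 unknowns, leaving x_4 free.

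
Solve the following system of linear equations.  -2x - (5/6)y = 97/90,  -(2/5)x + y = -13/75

x = -2/5, y = -1/3

Row-reduce the augmented matrix:
R1 ← R1 / (-2).
R2 ← R2 + 2/5·R1.
R2 ← R2 / (7/6).
R1 ← R1 − 5/12·R2.
Reading off the reduced rows gives x = -2/5, y = -1/3.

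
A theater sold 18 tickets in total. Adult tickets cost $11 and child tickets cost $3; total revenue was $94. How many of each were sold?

Let a = adult tickets, c = child tickets.
  a + c = 18
  11a + 3c = 94
Row-reduce the augmented matrix:
R2 ← R2 − 11·R1.
R2 ← R2 / (-8).
R1 ← R1 − 1·R2.
Reading off the reduced rows gives a = 5, c = 13.

adult tickets: 5, child tickets: 13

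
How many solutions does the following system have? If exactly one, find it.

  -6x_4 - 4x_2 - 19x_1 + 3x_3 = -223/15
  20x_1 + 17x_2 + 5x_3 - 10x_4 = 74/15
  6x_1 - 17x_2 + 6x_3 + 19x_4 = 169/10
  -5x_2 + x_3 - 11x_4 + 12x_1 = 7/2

x_1 = 2/3, x_2 = -1/5, x_3 = 0, x_4 = 1/2

Row-reduce the augmented matrix:
R1 ← R1 / (-19).
R2 ← R2 − 20·R1.
R3 ← R3 − 6·R1.
R4 ← R4 − 12·R1.
R2 ← R2 / (243/19).
R1 ← R1 − 4/19·R2.
R3 ← R3 + 347/19·R2.
R4 ← R4 + 143/19·R2.
R3 ← R3 / (4519/243).
R1 ← R1 + 71/243·R3.
R2 ← R2 − 155/243·R3.
R4 ← R4 − 1870/243·R3.
R4 ← R4 / (-98641/4519).
R1 ← R1 − 2201/4519·R4.
R2 ← R2 + 4805/4519·R4.
R3 ← R3 + 1505/4519·R4.
Reading off the reduced rows gives x_1 = 2/3, x_2 = -1/5, x_3 = 0, x_4 = 1/2.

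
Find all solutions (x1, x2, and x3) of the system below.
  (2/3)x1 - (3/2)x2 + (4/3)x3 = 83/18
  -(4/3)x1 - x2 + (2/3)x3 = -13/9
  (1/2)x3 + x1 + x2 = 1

x1 = 5/2, x2 = -5/3, x3 = 1/3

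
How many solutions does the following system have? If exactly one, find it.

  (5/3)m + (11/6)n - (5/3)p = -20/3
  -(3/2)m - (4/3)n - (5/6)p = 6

Row-reduce:
R1 ← R1 / (5/3).
R2 ← R2 + 3/2·R1.
R2 ← R2 / (19/60).
R1 ← R1 − 11/10·R2.
Rank is 2 with 3 unknowns, leaving p free.

infinitely many solutions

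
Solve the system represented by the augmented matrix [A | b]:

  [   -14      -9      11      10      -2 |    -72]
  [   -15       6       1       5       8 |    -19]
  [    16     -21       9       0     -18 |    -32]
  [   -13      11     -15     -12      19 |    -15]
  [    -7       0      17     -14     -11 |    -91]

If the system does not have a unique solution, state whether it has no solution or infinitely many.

no solution

Row-reduce:
R1 ← R1 / (-14).
R2 ← R2 + 15·R1.
R3 ← R3 − 16·R1.
R4 ← R4 + 13·R1.
R5 ← R5 + 7·R1.
R2 ← R2 / (219/14).
R1 ← R1 − 9/14·R2.
R3 ← R3 + 219/7·R2.
R4 ← R4 − 271/14·R2.
R5 ← R5 − 9/2·R2.
Swap R3 and R4.
R3 ← R3 / (-2599/219).
R1 ← R1 + 25/73·R3.
R2 ← R2 + 151/219·R3.
R5 ← R5 − 1066/73·R3.
Swap R4 and R5.
R4 ← R4 / (-90567/2599).
R1 ← R1 + 180/2599·R4.
R2 ← R2 − 1197/2599·R4.
R3 ← R3 − 3113/2599·R4.
Row 5 reduces to 0 = 2, a contradiction. The system is inconsistent.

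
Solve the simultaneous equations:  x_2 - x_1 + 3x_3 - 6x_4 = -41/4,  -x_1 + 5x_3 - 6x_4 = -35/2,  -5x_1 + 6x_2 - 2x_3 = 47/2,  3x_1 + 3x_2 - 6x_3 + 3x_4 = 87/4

Row-reduce the augmented matrix:
R1 ← R1 / (-1).
R2 ← R2 + 1·R1.
R3 ← R3 + 5·R1.
R4 ← R4 − 3·R1.
R2 ← R2 / (-1).
R1 ← R1 + 1·R2.
R3 ← R3 − 1·R2.
R4 ← R4 − 6·R2.
R3 ← R3 / (-15).
R1 ← R1 + 5·R3.
R2 ← R2 + 2·R3.
R4 ← R4 − 15·R3.
R4 ← R4 / (15).
R1 ← R1 + 4·R4.
R2 ← R2 + 4·R4.
R3 ← R3 + 2·R4.
Reading off the reduced rows gives x_1 = -1, x_2 = 9/4, x_3 = -5/2, x_4 = 1.

x_1 = -1, x_2 = 9/4, x_3 = -5/2, x_4 = 1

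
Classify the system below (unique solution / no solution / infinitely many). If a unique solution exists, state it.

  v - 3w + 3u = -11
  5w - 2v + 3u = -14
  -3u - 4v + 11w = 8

infinitely many solutions

Row-reduce:
R1 ← R1 / (3).
R2 ← R2 − 3·R1.
R3 ← R3 + 3·R1.
R2 ← R2 / (-3).
R1 ← R1 − 1/3·R2.
R3 ← R3 + 3·R2.
Rank is 2 with 3 unknowns, leaving w free.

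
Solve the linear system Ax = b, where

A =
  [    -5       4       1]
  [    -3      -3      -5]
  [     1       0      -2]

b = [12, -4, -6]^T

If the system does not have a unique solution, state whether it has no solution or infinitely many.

x_1 = -2, x_2 = 0, x_3 = 2

Row-reduce the augmented matrix:
R1 ← R1 / (-5).
R2 ← R2 + 3·R1.
R3 ← R3 − 1·R1.
R2 ← R2 / (-27/5).
R1 ← R1 + 4/5·R2.
R3 ← R3 − 4/5·R2.
R3 ← R3 / (-71/27).
R1 ← R1 − 17/27·R3.
R2 ← R2 − 28/27·R3.
Reading off the reduced rows gives x_1 = -2, x_2 = 0, x_3 = 2.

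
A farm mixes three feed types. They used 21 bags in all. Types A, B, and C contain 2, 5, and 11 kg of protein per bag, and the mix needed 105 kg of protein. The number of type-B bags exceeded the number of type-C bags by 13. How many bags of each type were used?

type-A bags: 4, type-B bags: 15, type-C bags: 2

Let a = type-A bags, b = type-B bags, c = type-C bags.
  b + a + c = 21
  2a + 5b + 11c = 105
  b - c = 13
Row-reduce the augmented matrix:
R2 ← R2 − 2·R1.
R2 ← R2 / (3).
R1 ← R1 − 1·R2.
R3 ← R3 − 1·R2.
R3 ← R3 / (-4).
R1 ← R1 + 2·R3.
R2 ← R2 − 3·R3.
Reading off the reduced rows gives a = 4, b = 15, c = 2.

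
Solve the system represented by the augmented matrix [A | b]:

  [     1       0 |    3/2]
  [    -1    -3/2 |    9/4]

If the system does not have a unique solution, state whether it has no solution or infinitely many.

x_1 = 3/2, x_2 = -5/2

Row-reduce the augmented matrix:
R2 ← R2 + 1·R1.
R2 ← R2 / (-3/2).
Reading off the reduced rows gives x_1 = 3/2, x_2 = -5/2.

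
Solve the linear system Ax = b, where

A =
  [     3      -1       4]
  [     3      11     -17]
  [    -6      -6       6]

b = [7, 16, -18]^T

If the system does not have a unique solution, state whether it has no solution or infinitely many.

Row-reduce:
R1 ← R1 / (3).
R2 ← R2 − 3·R1.
R3 ← R3 + 6·R1.
R2 ← R2 / (12).
R1 ← R1 + 1/3·R2.
R3 ← R3 + 8·R2.
Row 3 reduces to 0 = 2, a contradiction. The system is inconsistent.

no solution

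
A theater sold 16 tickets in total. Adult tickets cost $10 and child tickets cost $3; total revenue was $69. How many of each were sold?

adult tickets: 3, child tickets: 13

Let a = adult tickets, c = child tickets.
  a + c = 16
  10a + 3c = 69
Row-reduce the augmented matrix:
R2 ← R2 − 10·R1.
R2 ← R2 / (-7).
R1 ← R1 − 1·R2.
Reading off the reduced rows gives a = 3, c = 13.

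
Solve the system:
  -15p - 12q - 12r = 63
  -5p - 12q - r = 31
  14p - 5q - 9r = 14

Row-reduce the augmented matrix:
R1 ← R1 / (-15).
R2 ← R2 + 5·R1.
R3 ← R3 − 14·R1.
R2 ← R2 / (-8).
R1 ← R1 − 4/5·R2.
R3 ← R3 + 81/5·R2.
R3 ← R3 / (-1051/40).
R1 ← R1 − 11/10·R3.
R2 ← R2 + 3/8·R3.
Reading off the reduced rows gives p = -1, q = -2, r = -2.

p = -1, q = -2, r = -2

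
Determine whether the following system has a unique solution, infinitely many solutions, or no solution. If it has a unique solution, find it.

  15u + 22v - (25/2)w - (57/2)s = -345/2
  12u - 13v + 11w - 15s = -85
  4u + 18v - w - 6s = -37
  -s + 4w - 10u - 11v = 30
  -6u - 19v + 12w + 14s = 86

Row-reduce:
R1 ← R1 / (15).
R2 ← R2 − 12·R1.
R3 ← R3 − 4·R1.
R4 ← R4 + 10·R1.
R5 ← R5 + 6·R1.
R2 ← R2 / (-153/5).
R1 ← R1 − 22/15·R2.
R3 ← R3 − 182/15·R2.
R4 ← R4 − 11/3·R2.
R5 ← R5 + 51/5·R2.
R3 ← R3 / (1631/153).
R1 ← R1 − 53/306·R3.
R2 ← R2 + 35/51·R3.
R4 ← R4 + 278/153·R3.
R4 ← R4 / (-29791/1631).
R1 ← R1 + 5227/3262·R4.
R2 ← R2 − 11/233·R4.
R3 ← R3 − 718/1631·R4.
Row 5 reduces to 0 = -2/3, a contradiction. The system is inconsistent.

no solution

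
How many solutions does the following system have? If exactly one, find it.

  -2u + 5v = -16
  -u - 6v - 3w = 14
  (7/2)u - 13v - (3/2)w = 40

no solution

Row-reduce:
R1 ← R1 / (-2).
R2 ← R2 + 1·R1.
R3 ← R3 − 7/2·R1.
R2 ← R2 / (-17/2).
R1 ← R1 + 5/2·R2.
R3 ← R3 + 17/4·R2.
Row 3 reduces to 0 = 1, a contradiction. The system is inconsistent.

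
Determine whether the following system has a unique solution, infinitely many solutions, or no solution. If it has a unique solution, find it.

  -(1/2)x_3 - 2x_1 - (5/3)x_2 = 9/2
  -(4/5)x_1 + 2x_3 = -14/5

infinitely many solutions

Row-reduce:
R1 ← R1 / (-2).
R2 ← R2 + 4/5·R1.
R2 ← R2 / (2/3).
R1 ← R1 − 5/6·R2.
Rank is 2 with 3 unknowns, leaving x_3 free.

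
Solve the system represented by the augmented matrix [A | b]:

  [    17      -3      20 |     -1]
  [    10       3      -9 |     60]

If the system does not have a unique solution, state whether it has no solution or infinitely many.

Row-reduce:
R1 ← R1 / (17).
R2 ← R2 − 10·R1.
R2 ← R2 / (81/17).
R1 ← R1 + 3/17·R2.
Rank is 2 with 3 unknowns, leaving x_3 free.

infinitely many solutions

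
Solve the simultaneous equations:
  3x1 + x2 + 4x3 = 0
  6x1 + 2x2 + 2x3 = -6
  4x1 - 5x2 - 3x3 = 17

x1 = 0, x2 = -4, x3 = 1

Row-reduce the augmented matrix:
R1 ← R1 / (3).
R2 ← R2 − 6·R1.
R3 ← R3 − 4·R1.
Swap R2 and R3.
R2 ← R2 / (-19/3).
R1 ← R1 − 1/3·R2.
R3 ← R3 / (-6).
R1 ← R1 − 17/19·R3.
R2 ← R2 − 25/19·R3.
Reading off the reduced rows gives x1 = 0, x2 = -4, x3 = 1.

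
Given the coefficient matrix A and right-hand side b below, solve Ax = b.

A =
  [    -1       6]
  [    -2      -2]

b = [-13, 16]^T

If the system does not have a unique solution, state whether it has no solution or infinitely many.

Row-reduce the augmented matrix:
R1 ← R1 / (-1).
R2 ← R2 + 2·R1.
R2 ← R2 / (-14).
R1 ← R1 + 6·R2.
Reading off the reduced rows gives x_1 = -5, x_2 = -3.

x_1 = -5, x_2 = -3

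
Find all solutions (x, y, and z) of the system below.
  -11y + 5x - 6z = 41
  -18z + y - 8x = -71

Row-reduce:
R1 ← R1 / (5).
R2 ← R2 + 8·R1.
R2 ← R2 / (-83/5).
R1 ← R1 + 11/5·R2.
Rank is 2 with 3 unknowns, leaving z free.

infinitely many solutions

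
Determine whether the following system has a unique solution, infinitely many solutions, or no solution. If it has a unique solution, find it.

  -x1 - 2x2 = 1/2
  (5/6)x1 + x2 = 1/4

x1 = 3/2, x2 = -1

From equation 1: x1 = -1/2 − 2·x2.
Substitute into equation 2 and solve: x2 = -1.
Then x1 = 3/2.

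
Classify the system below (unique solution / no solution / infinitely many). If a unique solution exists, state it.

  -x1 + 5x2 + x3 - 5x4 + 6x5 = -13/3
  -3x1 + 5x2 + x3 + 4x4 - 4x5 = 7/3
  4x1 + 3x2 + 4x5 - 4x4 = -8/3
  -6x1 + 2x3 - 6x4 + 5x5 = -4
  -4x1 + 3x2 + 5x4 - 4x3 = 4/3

x1 = 0, x2 = 0, x3 = -1/3, x4 = 0, x5 = -2/3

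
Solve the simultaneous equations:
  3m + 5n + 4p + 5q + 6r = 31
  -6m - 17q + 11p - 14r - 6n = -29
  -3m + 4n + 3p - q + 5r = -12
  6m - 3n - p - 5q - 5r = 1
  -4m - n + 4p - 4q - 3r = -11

Row-reduce:
R1 ← R1 / (3).
R2 ← R2 + 6·R1.
R3 ← R3 + 3·R1.
R4 ← R4 − 6·R1.
R5 ← R5 + 4·R1.
R2 ← R2 / (4).
R1 ← R1 − 5/3·R2.
R3 ← R3 − 9·R2.
R4 ← R4 + 13·R2.
R5 ← R5 − 17/3·R2.
R3 ← R3 / (-143/4).
R1 ← R1 + 79/12·R3.
R2 ← R2 − 19/4·R3.
R4 ← R4 − 211/4·R3.
R5 ← R5 + 211/12·R3.
R4 ← R4 / (-1231/143).
R1 ← R1 − 406/429·R4.
R2 ← R2 − 125/143·R4.
R3 ← R3 + 79/143·R4.
R5 ← R5 − 1231/429·R4.
Row 5 reduces to 0 = -1, a contradiction. The system is inconsistent.

no solution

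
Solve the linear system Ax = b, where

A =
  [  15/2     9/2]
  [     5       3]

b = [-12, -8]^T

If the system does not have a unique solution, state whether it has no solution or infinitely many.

infinitely many solutions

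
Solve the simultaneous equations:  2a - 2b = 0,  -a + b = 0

Row-reduce:
R1 ← R1 / (2).
R2 ← R2 + 1·R1.
Rank is 1 with 2 unknowns, leaving b free.

infinitely many solutions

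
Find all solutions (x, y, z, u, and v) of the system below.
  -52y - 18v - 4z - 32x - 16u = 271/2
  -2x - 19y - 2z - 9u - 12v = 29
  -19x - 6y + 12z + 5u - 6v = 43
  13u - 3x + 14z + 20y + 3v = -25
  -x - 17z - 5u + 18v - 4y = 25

Row-reduce:
R1 ← R1 / (-32).
R2 ← R2 + 2·R1.
R3 ← R3 + 19·R1.
R4 ← R4 + 3·R1.
R5 ← R5 + 1·R1.
R2 ← R2 / (-63/4).
R1 ← R1 − 13/8·R2.
R3 ← R3 − 199/8·R2.
R4 ← R4 − 199/8·R2.
R5 ← R5 + 19/8·R2.
R3 ← R3 / (209/18).
R1 ← R1 + 1/18·R3.
R2 ← R2 − 1/9·R3.
R4 ← R4 − 209/18·R3.
R5 ← R5 + 299/18·R3.
Swap R4 and R5.
R4 ← R4 / (-915/1463).
R1 ← R1 + 463/1463·R4.
R2 ← R2 − 717/1463·R4.
R3 ← R3 − 235/1463·R4.
Row 5 reduces to 0 = -1/4, a contradiction. The system is inconsistent.

no solution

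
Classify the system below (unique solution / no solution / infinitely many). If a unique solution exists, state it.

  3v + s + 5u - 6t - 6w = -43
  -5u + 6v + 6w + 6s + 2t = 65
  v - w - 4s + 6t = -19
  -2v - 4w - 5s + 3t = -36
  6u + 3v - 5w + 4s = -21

Row-reduce the augmented matrix:
R1 ← R1 / (5).
R2 ← R2 + 5·R1.
R5 ← R5 − 6·R1.
R2 ← R2 / (9).
R1 ← R1 − 3/5·R2.
R3 ← R3 − 1·R2.
R4 ← R4 + 2·R2.
R5 ← R5 + 3/5·R2.
R3 ← R3 / (-1).
R1 ← R1 + 6/5·R3.
R4 ← R4 + 4·R3.
R5 ← R5 − 11/5·R3.
R4 ← R4 / (47/3).
R1 ← R1 − 82/15·R4.
R2 ← R2 − 7/9·R4.
R3 ← R3 − 43/9·R4.
R5 ← R5 + 326/45·R4.
R5 ← R5 / (7168/705).
R1 ← R1 + 96/235·R5.
R2 ← R2 − 103/141·R5.
R3 ← R3 − 109/141·R5.
R4 ← R4 + 71/47·R5.
Reading off the reduced rows gives u = -3, v = -1, w = 4, s = 5, t = 1.

u = -3, v = -1, w = 4, s = 5, t = 1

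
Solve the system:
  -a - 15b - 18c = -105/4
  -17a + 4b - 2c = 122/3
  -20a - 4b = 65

Row-reduce the augmented matrix:
R1 ← R1 / (-1).
R2 ← R2 + 17·R1.
R3 ← R3 + 20·R1.
R2 ← R2 / (259).
R1 ← R1 − 15·R2.
R3 ← R3 − 296·R2.
R3 ← R3 / (88/7).
R1 ← R1 − 102/259·R3.
R2 ← R2 − 304/259·R3.
Reading off the reduced rows gives a = -3, b = -5/4, c = 8/3.

a = -3, b = -5/4, c = 8/3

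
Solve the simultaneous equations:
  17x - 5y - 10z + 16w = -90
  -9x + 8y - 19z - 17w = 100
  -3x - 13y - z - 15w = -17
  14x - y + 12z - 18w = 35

Row-reduce the augmented matrix:
R1 ← R1 / (17).
R2 ← R2 + 9·R1.
R3 ← R3 + 3·R1.
R4 ← R4 − 14·R1.
R2 ← R2 / (91/17).
R1 ← R1 + 5/17·R2.
R3 ← R3 + 236/17·R2.
R4 ← R4 − 53/17·R2.
R3 ← R3 / (-855/13).
R1 ← R1 + 25/13·R3.
R2 ← R2 + 59/13·R3.
R4 ← R4 − 447/13·R3.
R4 ← R4 / (-88058/1995).
R1 ← R1 − 1766/1197·R4.
R2 ← R2 − 4628/5985·R4.
R3 ← R3 − 3121/5985·R4.
Reading off the reduced rows gives x = -1, y = 5, z = 0, w = -3.

x = -1, y = 5, z = 0, w = -3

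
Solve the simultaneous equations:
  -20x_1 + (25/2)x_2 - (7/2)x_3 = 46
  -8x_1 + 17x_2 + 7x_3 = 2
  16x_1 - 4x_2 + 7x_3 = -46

Row-reduce:
R1 ← R1 / (-20).
R2 ← R2 + 8·R1.
R3 ← R3 − 16·R1.
R2 ← R2 / (12).
R1 ← R1 + 5/8·R2.
R3 ← R3 − 6·R2.
Row 3 reduces to 0 = -1, a contradiction. The system is inconsistent.

no solution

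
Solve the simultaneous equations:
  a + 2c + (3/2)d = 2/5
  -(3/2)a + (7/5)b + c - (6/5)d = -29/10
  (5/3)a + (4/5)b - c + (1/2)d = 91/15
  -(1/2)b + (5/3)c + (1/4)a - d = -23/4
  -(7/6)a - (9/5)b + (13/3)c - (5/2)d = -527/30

a = 1, b = 2, c = -9/5, d = 2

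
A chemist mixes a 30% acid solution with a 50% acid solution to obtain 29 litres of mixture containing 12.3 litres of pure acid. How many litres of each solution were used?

litres of solution A: 11, litres of solution B: 18

Let a = litres of solution A, b = litres of solution B.
  a + b = 29
  (3/10)a + (1/2)b = 123/10
From equation 1: a = 29 − b.
Substitute into equation 2 and solve: b = 18.
Then a = 11.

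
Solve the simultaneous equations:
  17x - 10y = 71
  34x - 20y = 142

Row-reduce:
R1 ← R1 / (17).
R2 ← R2 − 34·R1.
Rank is 1 with 2 unknowns, leaving y free.

infinitely many solutions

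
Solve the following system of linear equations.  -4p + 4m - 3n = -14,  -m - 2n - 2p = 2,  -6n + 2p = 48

m = -2, n = -6, p = 6

Row-reduce the augmented matrix:
R1 ← R1 / (4).
R2 ← R2 + 1·R1.
R2 ← R2 / (-11/4).
R1 ← R1 + 3/4·R2.
R3 ← R3 + 6·R2.
R3 ← R3 / (94/11).
R1 ← R1 + 2/11·R3.
R2 ← R2 − 12/11·R3.
Reading off the reduced rows gives m = -2, n = -6, p = 6.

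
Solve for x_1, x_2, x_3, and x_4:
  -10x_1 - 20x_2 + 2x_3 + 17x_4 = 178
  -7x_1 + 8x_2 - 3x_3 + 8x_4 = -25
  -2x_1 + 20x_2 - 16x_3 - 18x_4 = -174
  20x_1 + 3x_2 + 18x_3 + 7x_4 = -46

Row-reduce the augmented matrix:
R1 ← R1 / (-10).
R2 ← R2 + 7·R1.
R3 ← R3 + 2·R1.
R4 ← R4 − 20·R1.
R2 ← R2 / (22).
R1 ← R1 − 2·R2.
R3 ← R3 − 24·R2.
R4 ← R4 + 37·R2.
R3 ← R3 / (-58/5).
R1 ← R1 − 1/5·R3.
R2 ← R2 + 1/5·R3.
R4 ← R4 − 73/5·R3.
R4 ← R4 / (16411/1276).
R1 ← R1 + 1047/638·R4.
R2 ← R2 − 151/1276·R4.
R3 ← R3 − 943/638·R4.
Reading off the reduced rows gives x_1 = -5, x_2 = -6, x_3 = 4, x_4 = 0.

x_1 = -5, x_2 = -6, x_3 = 4, x_4 = 0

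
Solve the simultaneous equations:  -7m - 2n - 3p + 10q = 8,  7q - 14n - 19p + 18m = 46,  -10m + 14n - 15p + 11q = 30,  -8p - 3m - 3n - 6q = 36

m = -1, n = -1, p = -3, q = -1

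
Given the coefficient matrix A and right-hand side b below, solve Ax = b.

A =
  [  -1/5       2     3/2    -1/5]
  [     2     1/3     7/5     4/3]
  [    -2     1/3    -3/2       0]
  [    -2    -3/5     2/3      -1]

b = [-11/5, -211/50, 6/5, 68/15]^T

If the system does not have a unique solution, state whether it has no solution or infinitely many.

x_1 = -1, x_2 = -3/2, x_3 = 1/5, x_4 = -3/2

Row-reduce the augmented matrix:
R1 ← R1 / (-1/5).
R2 ← R2 − 2·R1.
R3 ← R3 + 2·R1.
R4 ← R4 + 2·R1.
R2 ← R2 / (61/3).
R1 ← R1 + 10·R2.
R3 ← R3 + 59/3·R2.
R4 ← R4 + 103/5·R2.
R3 ← R3 / (-389/610).
R1 ← R1 − 69/122·R3.
R2 ← R2 − 246/305·R3.
R4 ← R4 − 10439/4575·R3.
R4 ← R4 / (90563/17505).
R1 ← R1 − 729/389·R4.
R2 ← R2 − 654/389·R4.
R3 ← R3 + 2480/1167·R4.
Reading off the reduced rows gives x_1 = -1, x_2 = -3/2, x_3 = 1/5, x_4 = -3/2.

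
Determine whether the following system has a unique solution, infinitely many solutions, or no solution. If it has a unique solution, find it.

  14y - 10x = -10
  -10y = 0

x = 1, y = 0

Row-reduce the augmented matrix:
R1 ← R1 / (-10).
R2 ← R2 / (-10).
R1 ← R1 + 7/5·R2.
Reading off the reduced rows gives x = 1, y = 0.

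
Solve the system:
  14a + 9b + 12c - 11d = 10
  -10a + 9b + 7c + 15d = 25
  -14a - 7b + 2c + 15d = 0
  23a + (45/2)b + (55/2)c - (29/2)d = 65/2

infinitely many solutions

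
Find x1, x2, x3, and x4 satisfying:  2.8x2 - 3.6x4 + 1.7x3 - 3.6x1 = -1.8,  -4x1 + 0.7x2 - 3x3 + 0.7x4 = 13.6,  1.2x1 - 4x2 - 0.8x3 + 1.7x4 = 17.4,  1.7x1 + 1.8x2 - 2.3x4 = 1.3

Row-reduce the augmented matrix:
R1 ← R1 / (-18/5).
R2 ← R2 + 4·R1.
R3 ← R3 − 6/5·R1.
R4 ← R4 − 17/10·R1.
R2 ← R2 / (-217/90).
R1 ← R1 + 7/9·R2.
R3 ← R3 + 46/15·R2.
R4 ← R4 − 281/90·R2.
R3 ← R3 / (12987/2170).
R1 ← R1 − 137/124·R3.
R2 ← R2 − 440/217·R3.
R4 ← R4 + 47983/8680·R3.
R4 ← R4 / (-23765/7992).
R1 ← R1 − 25721/51948·R4.
R2 ← R2 + 1213/12987·R4.
R3 ← R3 + 11887/12987·R4.
Reading off the reduced rows gives x1 = -1, x2 = -6, x3 = -6, x4 = -6.

x1 = -1, x2 = -6, x3 = -6, x4 = -6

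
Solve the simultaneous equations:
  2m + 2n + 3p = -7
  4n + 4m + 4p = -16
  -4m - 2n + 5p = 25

m = -5, n = 0, p = 1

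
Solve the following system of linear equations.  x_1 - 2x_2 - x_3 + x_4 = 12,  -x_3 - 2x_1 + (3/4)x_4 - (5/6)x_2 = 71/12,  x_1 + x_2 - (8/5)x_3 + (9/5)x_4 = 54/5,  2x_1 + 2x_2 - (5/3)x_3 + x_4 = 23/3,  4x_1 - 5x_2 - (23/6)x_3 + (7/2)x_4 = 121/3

no solution

Row-reduce:
R2 ← R2 + 2·R1.
R3 ← R3 − 1·R1.
R4 ← R4 − 2·R1.
R5 ← R5 − 4·R1.
R2 ← R2 / (-29/6).
R1 ← R1 + 2·R2.
R3 ← R3 − 3·R2.
R4 ← R4 − 6·R2.
R5 ← R5 − 3·R2.
R3 ← R3 / (-357/145).
R1 ← R1 − 7/29·R3.
R2 ← R2 − 18/29·R3.
R4 ← R4 + 295/87·R3.
R5 ← R5 + 295/174·R3.
R4 ← R4 / (-2225/2142).
R1 ← R1 − 11/102·R4.
R2 ← R2 − 15/238·R4.
R3 ← R3 + 727/714·R4.
R5 ← R5 + 2225/4284·R4.
Row 5 reduces to 0 = 1/2, a contradiction. The system is inconsistent.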